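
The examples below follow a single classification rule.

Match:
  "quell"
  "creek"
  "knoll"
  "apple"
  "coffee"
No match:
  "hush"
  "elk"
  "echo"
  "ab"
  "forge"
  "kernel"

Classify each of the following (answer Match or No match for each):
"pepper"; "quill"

Match, Match

'Match' ⟺ has a double letter.
Match: "pepper", since 'pp' doubled.
Match: "quill", since 'll' doubled.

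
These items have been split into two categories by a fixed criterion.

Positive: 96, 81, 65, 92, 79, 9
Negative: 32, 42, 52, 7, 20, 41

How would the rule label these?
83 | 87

Positive, Positive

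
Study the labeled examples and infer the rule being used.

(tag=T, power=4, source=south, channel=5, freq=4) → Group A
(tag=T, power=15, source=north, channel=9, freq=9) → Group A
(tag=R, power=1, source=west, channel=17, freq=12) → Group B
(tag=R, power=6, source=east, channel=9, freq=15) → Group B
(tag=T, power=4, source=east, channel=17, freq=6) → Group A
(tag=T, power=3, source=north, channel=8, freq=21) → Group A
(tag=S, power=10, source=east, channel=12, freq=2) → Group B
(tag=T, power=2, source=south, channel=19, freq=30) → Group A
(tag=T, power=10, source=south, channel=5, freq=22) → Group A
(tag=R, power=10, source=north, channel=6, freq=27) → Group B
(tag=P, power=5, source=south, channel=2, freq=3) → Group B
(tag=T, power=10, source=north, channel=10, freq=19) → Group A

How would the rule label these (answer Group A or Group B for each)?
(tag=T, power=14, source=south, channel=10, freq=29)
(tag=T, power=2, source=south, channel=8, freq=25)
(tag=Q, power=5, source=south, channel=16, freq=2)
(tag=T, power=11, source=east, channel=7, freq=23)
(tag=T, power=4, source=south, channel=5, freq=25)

Group A, Group A, Group B, Group A, Group A

The common property of the 'Group A' items is: tag is T. No 'Group B' item has it.
(tag=T, power=14, source=south, channel=10, freq=29) → tag is T → Group A. (tag=T, power=2, source=south, channel=8, freq=25) → tag is T → Group A. (tag=Q, power=5, source=south, channel=16, freq=2) → tag is Q → Group B. (tag=T, power=11, source=east, channel=7, freq=23) → tag is T → Group A. (tag=T, power=4, source=south, channel=5, freq=25) → tag is T → Group A.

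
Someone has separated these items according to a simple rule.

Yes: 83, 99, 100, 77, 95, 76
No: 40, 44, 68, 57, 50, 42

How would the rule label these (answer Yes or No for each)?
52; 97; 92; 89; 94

One predicate separates the groups cleanly: at least 76.
52 → 52 < 76 → No. 97 → 97 ≥ 76 → Yes. 92 → 92 ≥ 76 → Yes. 89 → 89 ≥ 76 → Yes. 94 → 94 ≥ 76 → Yes.

No, Yes, Yes, Yes, Yes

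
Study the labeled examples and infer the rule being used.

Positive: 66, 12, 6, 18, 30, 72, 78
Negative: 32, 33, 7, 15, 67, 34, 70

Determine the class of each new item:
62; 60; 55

Negative, Positive, Negative

The distinguishing property — multiple of 6 — holds for all the 'Positive' cases and none of the 'Negative' cases.
62: Negative (62 = 6·10 + 2). 60: Positive (60 = 6·10). 55: Negative (55 = 6·9 + 1).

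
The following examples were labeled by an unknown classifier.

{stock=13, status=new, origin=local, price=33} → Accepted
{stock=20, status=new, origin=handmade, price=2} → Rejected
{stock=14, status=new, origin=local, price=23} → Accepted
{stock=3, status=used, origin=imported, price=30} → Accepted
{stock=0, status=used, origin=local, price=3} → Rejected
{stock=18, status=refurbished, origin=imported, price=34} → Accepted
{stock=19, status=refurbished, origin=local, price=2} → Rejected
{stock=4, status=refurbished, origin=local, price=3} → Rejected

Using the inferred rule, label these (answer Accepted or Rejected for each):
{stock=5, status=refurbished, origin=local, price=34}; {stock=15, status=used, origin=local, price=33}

The pattern is that an item is 'Accepted' exactly when: price ≥ 23.
Accepted: {stock=5, status=refurbished, origin=local, price=34}, since price = 34.
Accepted: {stock=15, status=used, origin=local, price=33}, since price = 33.

Accepted, Accepted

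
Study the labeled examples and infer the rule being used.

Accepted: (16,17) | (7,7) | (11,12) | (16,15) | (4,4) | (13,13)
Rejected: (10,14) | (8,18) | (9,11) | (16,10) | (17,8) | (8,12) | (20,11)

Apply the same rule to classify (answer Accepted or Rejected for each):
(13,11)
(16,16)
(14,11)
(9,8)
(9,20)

Rejected, Accepted, Rejected, Accepted, Rejected

Every 'Accepted' example satisfies: |first − second| ≤ 1. None of the 'Rejected' examples do.
Rejected: (13,11), since |13−11| = 2.
Accepted: (16,16), since |16−16| = 0.
Rejected: (14,11), since |14−11| = 3.
Accepted: (9,8), since |9−8| = 1.
Rejected: (9,20), since |9−20| = 11.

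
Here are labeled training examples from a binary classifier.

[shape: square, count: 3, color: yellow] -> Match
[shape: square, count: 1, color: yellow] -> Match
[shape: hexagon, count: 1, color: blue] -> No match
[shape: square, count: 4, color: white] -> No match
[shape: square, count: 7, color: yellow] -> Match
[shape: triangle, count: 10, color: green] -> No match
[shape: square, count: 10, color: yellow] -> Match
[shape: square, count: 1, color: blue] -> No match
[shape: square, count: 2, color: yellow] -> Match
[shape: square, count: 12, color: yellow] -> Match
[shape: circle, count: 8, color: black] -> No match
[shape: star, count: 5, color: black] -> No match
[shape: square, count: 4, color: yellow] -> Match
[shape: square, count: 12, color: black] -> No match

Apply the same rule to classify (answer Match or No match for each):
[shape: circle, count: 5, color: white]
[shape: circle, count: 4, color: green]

The distinguishing property — color is yellow — holds for all the 'Match' cases and none of the 'No match' cases.
[shape: circle, count: 5, color: white] → color is white → No match.
[shape: circle, count: 4, color: green] → color is green → No match.

No match, No match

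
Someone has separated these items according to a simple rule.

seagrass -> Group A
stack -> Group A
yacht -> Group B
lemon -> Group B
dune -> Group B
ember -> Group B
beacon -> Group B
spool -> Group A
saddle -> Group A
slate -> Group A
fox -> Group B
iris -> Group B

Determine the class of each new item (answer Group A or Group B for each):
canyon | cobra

Group B, Group B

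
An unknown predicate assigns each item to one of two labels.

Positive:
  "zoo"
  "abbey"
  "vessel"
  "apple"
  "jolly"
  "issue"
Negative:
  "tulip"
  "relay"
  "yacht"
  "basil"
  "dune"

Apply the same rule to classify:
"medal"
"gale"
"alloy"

All 'Positive' examples share one property — has a double letter — and every 'Negative' example lacks it.
"medal": no doubled letter — fails the rule, so Negative.
"gale": no doubled letter — fails the rule, so Negative.
"alloy": 'll' doubled — has this property, so Positive.

Negative, Negative, Positive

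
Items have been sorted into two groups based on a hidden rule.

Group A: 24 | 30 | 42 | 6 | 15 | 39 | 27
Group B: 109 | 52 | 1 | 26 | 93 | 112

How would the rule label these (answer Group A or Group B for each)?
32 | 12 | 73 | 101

Group B, Group A, Group B, Group B

The simplest hypothesis consistent with all the labels is: multiple of 3 AND at most 42.
32 → 32 = 3·10 + 2, 32 ≤ 42 → Group B. 12 → 12 = 3·4, 12 ≤ 42 → Group A. 73 → 73 = 3·24 + 1, 73 > 42 → Group B. 101 → 101 = 3·33 + 2, 101 > 42 → Group B.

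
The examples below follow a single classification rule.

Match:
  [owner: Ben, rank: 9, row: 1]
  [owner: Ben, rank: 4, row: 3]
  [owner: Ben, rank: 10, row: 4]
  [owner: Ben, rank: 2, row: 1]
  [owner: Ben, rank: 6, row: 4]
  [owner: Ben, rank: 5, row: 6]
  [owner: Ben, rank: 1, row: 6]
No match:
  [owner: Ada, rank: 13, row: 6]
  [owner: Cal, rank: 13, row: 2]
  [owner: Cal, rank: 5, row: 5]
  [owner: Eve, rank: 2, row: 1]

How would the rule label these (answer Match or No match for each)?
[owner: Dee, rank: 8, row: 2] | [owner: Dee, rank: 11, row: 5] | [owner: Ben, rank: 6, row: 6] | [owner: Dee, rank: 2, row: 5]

The classifier is using: owner is Ben.
[owner: Dee, rank: 8, row: 2] — owner is Dee, hence No match. [owner: Dee, rank: 11, row: 5] — owner is Dee, hence No match. [owner: Ben, rank: 6, row: 6] — owner is Ben, hence Match. [owner: Dee, rank: 2, row: 5] — owner is Dee, hence No match.

No match, No match, Match, No match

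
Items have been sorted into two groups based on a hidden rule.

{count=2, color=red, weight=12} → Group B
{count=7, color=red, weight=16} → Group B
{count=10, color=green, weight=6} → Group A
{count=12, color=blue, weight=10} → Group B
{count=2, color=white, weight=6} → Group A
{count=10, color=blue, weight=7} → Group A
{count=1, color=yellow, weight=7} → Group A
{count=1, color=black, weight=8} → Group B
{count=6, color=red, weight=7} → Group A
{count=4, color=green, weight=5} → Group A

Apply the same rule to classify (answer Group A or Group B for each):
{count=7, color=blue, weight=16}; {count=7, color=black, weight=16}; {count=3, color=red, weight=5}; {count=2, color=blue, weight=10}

Group B, Group B, Group A, Group B

The pattern is that an item is 'Group A' exactly when: weight ≤ 7.
{count=7, color=blue, weight=16} → weight = 16 → Group B.
{count=7, color=black, weight=16} → weight = 16 → Group B.
{count=3, color=red, weight=5} → weight = 5 → Group A.
{count=2, color=blue, weight=10} → weight = 10 → Group B.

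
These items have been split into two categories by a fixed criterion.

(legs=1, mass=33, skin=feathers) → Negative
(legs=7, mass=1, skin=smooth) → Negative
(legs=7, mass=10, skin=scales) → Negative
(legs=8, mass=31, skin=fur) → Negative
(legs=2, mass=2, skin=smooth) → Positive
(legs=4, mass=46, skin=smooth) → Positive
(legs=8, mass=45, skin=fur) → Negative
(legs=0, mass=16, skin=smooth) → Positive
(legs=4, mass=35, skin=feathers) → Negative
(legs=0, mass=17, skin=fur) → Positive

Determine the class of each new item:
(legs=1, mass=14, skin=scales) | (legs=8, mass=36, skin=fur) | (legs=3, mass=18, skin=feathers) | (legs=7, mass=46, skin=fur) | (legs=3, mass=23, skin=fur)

Positive, Negative, Negative, Negative, Positive

Every 'Positive' example satisfies: skin is not feathers AND legs ≤ 4. None of the 'Negative' examples do.
(legs=1, mass=14, skin=scales): Positive (skin is scales, legs = 1). (legs=8, mass=36, skin=fur): Negative (skin is fur, legs = 8). (legs=3, mass=18, skin=feathers): Negative (skin is feathers, legs = 3). (legs=7, mass=46, skin=fur): Negative (skin is fur, legs = 7). (legs=3, mass=23, skin=fur): Positive (skin is fur, legs = 3).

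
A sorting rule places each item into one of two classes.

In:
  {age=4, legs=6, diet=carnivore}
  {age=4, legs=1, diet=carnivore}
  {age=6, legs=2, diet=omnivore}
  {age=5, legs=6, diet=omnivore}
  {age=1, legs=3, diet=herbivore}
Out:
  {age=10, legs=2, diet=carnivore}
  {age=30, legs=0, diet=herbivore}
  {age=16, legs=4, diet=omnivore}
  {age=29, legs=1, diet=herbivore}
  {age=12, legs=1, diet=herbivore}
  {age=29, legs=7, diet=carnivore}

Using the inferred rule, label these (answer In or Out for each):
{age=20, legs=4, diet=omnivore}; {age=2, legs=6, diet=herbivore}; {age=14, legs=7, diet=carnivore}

The pattern is that an item is 'In' exactly when: age ≤ 6.
{age=20, legs=4, diet=omnivore}: age = 20 — fails the rule, so Out.
{age=2, legs=6, diet=herbivore}: age = 2 — qualifies, so In.
{age=14, legs=7, diet=carnivore}: age = 14 — fails the rule, so Out.

Out, In, Out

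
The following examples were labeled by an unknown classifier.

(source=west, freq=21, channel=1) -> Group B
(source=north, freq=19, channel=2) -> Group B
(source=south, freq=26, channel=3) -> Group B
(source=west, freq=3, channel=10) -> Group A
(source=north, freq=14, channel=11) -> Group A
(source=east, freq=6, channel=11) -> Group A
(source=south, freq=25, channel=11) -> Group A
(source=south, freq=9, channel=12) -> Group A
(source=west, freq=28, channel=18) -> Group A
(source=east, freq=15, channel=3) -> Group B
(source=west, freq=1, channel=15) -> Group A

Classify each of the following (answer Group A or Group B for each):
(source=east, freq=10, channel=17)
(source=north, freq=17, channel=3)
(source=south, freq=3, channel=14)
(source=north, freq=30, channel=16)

Group A, Group B, Group A, Group A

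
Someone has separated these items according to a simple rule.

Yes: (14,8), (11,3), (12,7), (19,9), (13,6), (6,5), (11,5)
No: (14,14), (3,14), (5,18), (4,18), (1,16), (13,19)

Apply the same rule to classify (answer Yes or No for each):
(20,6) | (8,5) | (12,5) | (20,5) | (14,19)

Yes, Yes, Yes, Yes, No

One predicate separates the groups cleanly: first > second.
Yes: (20,6), since 20 > 6. Yes: (8,5), since 8 > 5. Yes: (12,5), since 12 > 5. Yes: (20,5), since 20 > 5. No: (14,19), since 14 < 19.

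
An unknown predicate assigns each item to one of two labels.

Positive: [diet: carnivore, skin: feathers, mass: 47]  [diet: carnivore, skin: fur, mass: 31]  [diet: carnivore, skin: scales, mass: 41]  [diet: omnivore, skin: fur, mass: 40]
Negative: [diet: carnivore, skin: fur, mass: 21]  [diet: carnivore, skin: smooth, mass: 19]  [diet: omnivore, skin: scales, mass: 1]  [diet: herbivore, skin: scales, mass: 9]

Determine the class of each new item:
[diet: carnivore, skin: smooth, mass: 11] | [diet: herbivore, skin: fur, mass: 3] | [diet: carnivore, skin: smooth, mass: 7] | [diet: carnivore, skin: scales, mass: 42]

Negative, Negative, Negative, Positive

The distinguishing property — mass ≥ 31 — holds for all the 'Positive' cases and none of the 'Negative' cases.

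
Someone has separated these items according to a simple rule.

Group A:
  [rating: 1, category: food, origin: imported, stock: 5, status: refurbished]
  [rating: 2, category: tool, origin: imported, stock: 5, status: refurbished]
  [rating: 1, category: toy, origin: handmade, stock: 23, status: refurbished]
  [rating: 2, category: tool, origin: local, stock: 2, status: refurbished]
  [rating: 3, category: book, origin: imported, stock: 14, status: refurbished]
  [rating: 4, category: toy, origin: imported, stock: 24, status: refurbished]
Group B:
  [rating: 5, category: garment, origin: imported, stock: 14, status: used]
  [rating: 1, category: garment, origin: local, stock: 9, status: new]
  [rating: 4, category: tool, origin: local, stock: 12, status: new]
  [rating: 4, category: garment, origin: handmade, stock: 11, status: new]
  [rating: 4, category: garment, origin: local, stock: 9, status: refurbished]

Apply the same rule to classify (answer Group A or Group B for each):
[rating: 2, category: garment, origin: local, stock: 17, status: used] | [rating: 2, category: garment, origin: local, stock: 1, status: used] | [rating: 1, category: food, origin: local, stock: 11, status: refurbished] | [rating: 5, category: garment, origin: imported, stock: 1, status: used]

Group B, Group B, Group A, Group B

Every 'Group A' example satisfies: status is refurbished AND stock ≠ 9. None of the 'Group B' examples do.
Group B: [rating: 2, category: garment, origin: local, stock: 17, status: used], since status is used, stock = 17.
Group B: [rating: 2, category: garment, origin: local, stock: 1, status: used], since status is used, stock = 1.
Group A: [rating: 1, category: food, origin: local, stock: 11, status: refurbished], since status is refurbished, stock = 11.
Group B: [rating: 5, category: garment, origin: imported, stock: 1, status: used], since status is used, stock = 1.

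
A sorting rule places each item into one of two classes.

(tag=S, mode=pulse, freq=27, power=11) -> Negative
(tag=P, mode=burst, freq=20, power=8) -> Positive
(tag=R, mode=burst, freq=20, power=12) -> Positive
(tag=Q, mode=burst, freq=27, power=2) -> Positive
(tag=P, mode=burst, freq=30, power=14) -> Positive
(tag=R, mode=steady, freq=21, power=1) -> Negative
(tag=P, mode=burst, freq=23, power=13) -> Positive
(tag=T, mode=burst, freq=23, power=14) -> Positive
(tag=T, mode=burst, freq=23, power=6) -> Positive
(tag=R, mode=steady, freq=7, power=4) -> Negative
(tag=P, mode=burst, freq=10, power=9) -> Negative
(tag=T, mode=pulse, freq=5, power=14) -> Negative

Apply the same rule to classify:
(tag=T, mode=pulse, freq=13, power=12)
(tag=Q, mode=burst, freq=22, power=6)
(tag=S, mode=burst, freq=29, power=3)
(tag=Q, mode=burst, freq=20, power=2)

Negative, Positive, Positive, Positive

The pattern is that an item is 'Positive' exactly when: mode is burst AND freq ≥ 20.
(tag=T, mode=pulse, freq=13, power=12): mode is pulse, freq = 13, lacks this property → Negative.
(tag=Q, mode=burst, freq=22, power=6): mode is burst, freq = 22, fits → Positive.
(tag=S, mode=burst, freq=29, power=3): mode is burst, freq = 29, fits → Positive.
(tag=Q, mode=burst, freq=20, power=2): mode is burst, freq = 20, fits → Positive.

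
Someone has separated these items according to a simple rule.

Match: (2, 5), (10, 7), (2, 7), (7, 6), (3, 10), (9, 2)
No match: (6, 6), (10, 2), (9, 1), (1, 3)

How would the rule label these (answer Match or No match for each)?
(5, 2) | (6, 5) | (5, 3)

The classifier is using: sum is odd.
(5, 2): 5+2 = 7 — fits, so Match.
(6, 5): 6+5 = 11 — fits, so Match.
(5, 3): 5+3 = 8 — doesn't qualify, so No match.

Match, Match, No match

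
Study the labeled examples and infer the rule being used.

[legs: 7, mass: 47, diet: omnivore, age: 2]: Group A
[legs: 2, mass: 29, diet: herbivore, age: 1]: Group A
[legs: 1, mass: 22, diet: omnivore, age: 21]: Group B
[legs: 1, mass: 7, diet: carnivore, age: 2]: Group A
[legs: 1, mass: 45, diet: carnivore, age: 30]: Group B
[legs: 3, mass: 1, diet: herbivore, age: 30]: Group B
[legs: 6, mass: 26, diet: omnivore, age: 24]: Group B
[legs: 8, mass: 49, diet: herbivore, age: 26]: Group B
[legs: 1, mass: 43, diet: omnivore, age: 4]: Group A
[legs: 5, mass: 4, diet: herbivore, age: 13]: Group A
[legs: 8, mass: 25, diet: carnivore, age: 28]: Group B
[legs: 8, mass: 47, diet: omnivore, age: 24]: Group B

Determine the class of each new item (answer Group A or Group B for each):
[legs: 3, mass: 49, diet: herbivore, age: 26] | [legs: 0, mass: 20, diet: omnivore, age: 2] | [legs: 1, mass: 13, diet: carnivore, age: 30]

Group B, Group A, Group B

Every 'Group A' example satisfies: age ≤ 13. None of the 'Group B' examples do.
Group B: [legs: 3, mass: 49, diet: herbivore, age: 26], since age = 26. Group A: [legs: 0, mass: 20, diet: omnivore, age: 2], since age = 2. Group B: [legs: 1, mass: 13, diet: carnivore, age: 30], since age = 30.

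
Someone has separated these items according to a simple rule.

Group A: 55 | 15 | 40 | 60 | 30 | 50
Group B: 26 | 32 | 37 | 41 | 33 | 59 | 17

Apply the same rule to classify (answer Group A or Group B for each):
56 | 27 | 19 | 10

Group B, Group B, Group B, Group A

The simplest hypothesis consistent with all the labels is: multiple of 5.
56: Group B (56 = 5·11 + 1). 27: Group B (27 = 5·5 + 2). 19: Group B (19 = 5·3 + 4). 10: Group A (10 = 5·2).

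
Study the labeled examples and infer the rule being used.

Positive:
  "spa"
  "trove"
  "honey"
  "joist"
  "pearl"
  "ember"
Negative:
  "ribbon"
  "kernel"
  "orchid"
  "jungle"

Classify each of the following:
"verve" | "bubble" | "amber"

The classifier is using: odd length.
"verve": length 5, matches → Positive.
"bubble": length 6, doesn't match → Negative.
"amber": length 5, matches → Positive.

Positive, Negative, Positive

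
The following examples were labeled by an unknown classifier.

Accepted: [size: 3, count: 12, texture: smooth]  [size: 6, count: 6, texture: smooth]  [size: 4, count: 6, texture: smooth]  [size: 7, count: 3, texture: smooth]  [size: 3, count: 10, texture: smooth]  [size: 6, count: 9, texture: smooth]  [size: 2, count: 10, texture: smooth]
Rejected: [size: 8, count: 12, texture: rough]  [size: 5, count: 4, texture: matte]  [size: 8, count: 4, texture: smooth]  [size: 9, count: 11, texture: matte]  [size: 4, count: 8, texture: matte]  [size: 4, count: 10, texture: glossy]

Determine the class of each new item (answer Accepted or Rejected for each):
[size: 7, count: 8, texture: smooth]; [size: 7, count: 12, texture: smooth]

Accepted, Accepted

Rule: texture is smooth AND size ≤ 7. This holds for each 'Accepted' example and fails for each 'Rejected' one.
[size: 7, count: 8, texture: smooth]: Accepted (texture is smooth, size = 7).
[size: 7, count: 12, texture: smooth]: Accepted (texture is smooth, size = 7).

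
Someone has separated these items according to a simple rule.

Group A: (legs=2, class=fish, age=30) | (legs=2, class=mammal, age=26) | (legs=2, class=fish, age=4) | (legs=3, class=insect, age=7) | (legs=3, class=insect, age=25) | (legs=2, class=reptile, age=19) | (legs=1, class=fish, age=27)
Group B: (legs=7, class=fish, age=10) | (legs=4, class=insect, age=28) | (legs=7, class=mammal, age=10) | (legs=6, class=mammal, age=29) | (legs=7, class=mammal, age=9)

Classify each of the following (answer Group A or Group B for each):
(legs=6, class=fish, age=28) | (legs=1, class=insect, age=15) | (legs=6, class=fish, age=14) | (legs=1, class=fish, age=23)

'Group A' ⟺ legs ≤ 3.
(legs=6, class=fish, age=28) → legs = 6 → Group B. (legs=1, class=insect, age=15) → legs = 1 → Group A. (legs=6, class=fish, age=14) → legs = 6 → Group B. (legs=1, class=fish, age=23) → legs = 1 → Group A.

Group B, Group A, Group B, Group A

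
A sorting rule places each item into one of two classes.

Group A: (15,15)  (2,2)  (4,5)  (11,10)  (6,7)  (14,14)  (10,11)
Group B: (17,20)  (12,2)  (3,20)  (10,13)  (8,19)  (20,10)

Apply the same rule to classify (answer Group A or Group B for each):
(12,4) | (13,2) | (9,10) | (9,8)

Group B, Group B, Group A, Group A

All 'Group A' examples share one property — |first − second| ≤ 1 — and every 'Group B' example lacks it.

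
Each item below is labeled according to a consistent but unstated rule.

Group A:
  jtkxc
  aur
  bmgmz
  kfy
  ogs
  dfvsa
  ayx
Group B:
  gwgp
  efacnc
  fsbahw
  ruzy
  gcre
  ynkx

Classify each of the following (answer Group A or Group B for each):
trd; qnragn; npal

Looking at the examples, the only property every 'Group A' case has and every 'Group B' case lacks is: odd length.
trd: length 3 — qualifies, so Group A.
qnragn: length 6 — does not pass, so Group B.
npal: length 4 — does not pass, so Group B.

Group A, Group B, Group B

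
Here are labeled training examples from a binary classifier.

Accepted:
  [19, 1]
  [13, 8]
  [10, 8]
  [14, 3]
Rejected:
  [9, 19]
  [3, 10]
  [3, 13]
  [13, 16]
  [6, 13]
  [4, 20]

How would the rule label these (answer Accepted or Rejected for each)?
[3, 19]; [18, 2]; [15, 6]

Rejected, Accepted, Accepted

The distinguishing property — first > second — holds for all the 'Accepted' cases and none of the 'Rejected' cases.
[3, 19] → 3 < 19 → Rejected. [18, 2] → 18 > 2 → Accepted. [15, 6] → 15 > 6 → Accepted.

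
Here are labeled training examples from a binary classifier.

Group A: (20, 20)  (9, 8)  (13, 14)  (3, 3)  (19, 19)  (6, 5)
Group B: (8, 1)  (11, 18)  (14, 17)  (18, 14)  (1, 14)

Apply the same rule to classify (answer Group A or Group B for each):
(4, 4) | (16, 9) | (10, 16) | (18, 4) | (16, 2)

Group A, Group B, Group B, Group B, Group B

The distinguishing property — |first − second| ≤ 1 — holds for all the 'Group A' cases and none of the 'Group B' cases.
(4, 4) — |4−4| = 0, hence Group A. (16, 9) — |16−9| = 7, hence Group B. (10, 16) — |10−16| = 6, hence Group B. (18, 4) — |18−4| = 14, hence Group B. (16, 2) — |16−2| = 14, hence Group B.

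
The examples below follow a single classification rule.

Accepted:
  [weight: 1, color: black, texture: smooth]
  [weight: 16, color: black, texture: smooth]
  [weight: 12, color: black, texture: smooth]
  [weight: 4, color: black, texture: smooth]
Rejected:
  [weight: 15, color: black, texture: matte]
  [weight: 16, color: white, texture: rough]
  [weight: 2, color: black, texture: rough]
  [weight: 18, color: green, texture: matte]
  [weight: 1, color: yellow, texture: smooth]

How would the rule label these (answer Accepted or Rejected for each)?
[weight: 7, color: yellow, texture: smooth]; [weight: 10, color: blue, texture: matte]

Rejected, Rejected

The common property of the 'Accepted' items is: color is black AND texture is smooth. No 'Rejected' item has it.
Rejected: [weight: 7, color: yellow, texture: smooth], since color is yellow, texture is smooth. Rejected: [weight: 10, color: blue, texture: matte], since color is blue, texture is matte.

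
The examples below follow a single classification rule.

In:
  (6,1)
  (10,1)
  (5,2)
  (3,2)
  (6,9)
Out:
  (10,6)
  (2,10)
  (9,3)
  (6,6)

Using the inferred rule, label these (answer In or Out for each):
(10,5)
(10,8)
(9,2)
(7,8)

The pattern is that an item is 'In' exactly when: sum is odd.
(10,5): 10+5 = 15, matches → In.
(10,8): 10+8 = 18, doesn't match → Out.
(9,2): 9+2 = 11, matches → In.
(7,8): 7+8 = 15, matches → In.

In, Out, In, In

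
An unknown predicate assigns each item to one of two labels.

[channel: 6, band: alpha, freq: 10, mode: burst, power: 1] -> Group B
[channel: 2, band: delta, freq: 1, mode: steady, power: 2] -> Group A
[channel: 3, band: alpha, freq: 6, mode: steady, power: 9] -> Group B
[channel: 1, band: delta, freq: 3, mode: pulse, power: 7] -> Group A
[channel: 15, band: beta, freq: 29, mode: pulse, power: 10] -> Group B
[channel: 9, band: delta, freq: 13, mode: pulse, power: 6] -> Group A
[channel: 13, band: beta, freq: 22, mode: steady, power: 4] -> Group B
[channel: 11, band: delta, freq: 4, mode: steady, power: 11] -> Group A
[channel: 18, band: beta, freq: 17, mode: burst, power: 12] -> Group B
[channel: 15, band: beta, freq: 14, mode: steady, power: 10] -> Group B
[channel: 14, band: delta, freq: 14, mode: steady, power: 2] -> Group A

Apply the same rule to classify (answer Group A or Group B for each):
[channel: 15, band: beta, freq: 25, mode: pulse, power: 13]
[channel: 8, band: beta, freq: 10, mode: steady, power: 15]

The rule appears to be: band is delta.
[channel: 15, band: beta, freq: 25, mode: pulse, power: 13]: band is beta, does not fit → Group B.
[channel: 8, band: beta, freq: 10, mode: steady, power: 15]: band is beta, does not fit → Group B.

Group B, Group B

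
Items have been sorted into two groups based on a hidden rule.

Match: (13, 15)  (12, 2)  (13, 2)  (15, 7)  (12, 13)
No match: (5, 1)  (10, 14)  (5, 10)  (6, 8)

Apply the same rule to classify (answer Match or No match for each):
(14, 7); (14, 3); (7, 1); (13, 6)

Rule: first ≥ 12. This holds for each 'Match' example and fails for each 'No match' one.
(14, 7): Match (first 14).
(14, 3): Match (first 14).
(7, 1): No match (first 7).
(13, 6): Match (first 13).

Match, Match, No match, Match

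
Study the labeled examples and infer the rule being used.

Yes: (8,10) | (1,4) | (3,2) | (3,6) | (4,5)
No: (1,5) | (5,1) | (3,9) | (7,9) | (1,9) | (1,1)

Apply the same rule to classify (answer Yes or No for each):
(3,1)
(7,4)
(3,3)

The distinguishing property — product is even — holds for all the 'Yes' cases and none of the 'No' cases.
No: (3,1), since 3·1 = 3.
Yes: (7,4), since 7·4 = 28.
No: (3,3), since 3·3 = 9.

No, Yes, No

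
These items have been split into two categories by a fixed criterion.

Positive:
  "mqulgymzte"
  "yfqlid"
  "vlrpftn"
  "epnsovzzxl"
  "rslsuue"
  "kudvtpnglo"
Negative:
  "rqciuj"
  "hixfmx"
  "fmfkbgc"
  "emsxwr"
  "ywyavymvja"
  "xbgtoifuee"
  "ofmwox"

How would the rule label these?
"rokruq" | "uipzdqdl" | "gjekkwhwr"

One predicate separates the groups cleanly: contains 'l'.
Negative: "rokruq", since no 'l'. Positive: "uipzdqdl", since has 'l'. Negative: "gjekkwhwr", since no 'l'.

Negative, Positive, Negative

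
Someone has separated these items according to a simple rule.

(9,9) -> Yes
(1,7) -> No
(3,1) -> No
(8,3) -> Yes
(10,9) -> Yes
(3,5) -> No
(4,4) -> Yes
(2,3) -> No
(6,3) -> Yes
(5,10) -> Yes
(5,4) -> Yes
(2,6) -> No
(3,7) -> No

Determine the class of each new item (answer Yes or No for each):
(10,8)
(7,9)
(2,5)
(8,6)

Yes, Yes, No, Yes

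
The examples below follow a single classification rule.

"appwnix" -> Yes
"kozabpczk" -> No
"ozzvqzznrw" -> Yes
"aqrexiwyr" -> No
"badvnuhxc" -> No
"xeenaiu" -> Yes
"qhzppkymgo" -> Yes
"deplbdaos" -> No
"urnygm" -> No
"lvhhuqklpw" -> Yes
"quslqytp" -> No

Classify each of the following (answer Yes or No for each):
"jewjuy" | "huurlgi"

Comparing the two groups points to one rule — has a double letter.
"jewjuy" → no doubled letter → No.
"huurlgi" → 'uu' doubled → Yes.

No, Yes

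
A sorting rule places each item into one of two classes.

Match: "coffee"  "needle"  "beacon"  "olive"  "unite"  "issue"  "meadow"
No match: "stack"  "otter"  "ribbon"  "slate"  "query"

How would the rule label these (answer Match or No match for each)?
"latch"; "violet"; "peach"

All 'Match' examples share one property — has ≥ 3 vowels — and every 'No match' example lacks it.
"latch": No match (1 vowel).
"violet": Match (3 vowels).
"peach": No match (2 vowels).

No match, Match, No match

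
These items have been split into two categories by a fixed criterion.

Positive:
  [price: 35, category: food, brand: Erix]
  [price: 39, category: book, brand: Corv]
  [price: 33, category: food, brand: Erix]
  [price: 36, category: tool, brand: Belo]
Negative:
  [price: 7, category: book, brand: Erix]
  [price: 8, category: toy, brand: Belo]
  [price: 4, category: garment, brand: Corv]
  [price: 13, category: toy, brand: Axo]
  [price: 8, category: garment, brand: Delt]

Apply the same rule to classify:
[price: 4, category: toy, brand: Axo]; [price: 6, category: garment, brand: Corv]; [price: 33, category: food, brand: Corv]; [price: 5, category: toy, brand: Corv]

Negative, Negative, Positive, Negative

All 'Positive' examples share one property — price ≥ 33 — and every 'Negative' example lacks it.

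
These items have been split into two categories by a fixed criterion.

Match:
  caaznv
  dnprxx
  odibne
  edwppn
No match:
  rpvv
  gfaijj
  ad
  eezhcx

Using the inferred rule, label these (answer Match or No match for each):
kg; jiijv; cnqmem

No match, No match, Match

The rule appears to be: contains 'n'.
kg: no 'n', does not satisfy this → No match. jiijv: no 'n', does not satisfy this → No match. cnqmem: has 'n', passes → Match.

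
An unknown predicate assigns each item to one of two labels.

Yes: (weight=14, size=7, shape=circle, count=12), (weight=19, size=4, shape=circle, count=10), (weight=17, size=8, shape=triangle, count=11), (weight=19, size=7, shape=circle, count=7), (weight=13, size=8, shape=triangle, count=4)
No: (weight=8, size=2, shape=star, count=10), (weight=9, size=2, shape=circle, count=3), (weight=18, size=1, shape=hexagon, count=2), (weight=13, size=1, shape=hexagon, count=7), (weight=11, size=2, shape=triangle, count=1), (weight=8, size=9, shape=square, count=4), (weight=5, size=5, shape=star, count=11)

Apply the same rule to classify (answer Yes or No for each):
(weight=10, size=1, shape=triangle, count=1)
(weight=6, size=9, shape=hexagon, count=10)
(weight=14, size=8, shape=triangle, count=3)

No, No, Yes

One predicate separates the groups cleanly: size ≥ 4 AND weight ≥ 9.
No: (weight=10, size=1, shape=triangle, count=1), since size = 1, weight = 10.
No: (weight=6, size=9, shape=hexagon, count=10), since size = 9, weight = 6.
Yes: (weight=14, size=8, shape=triangle, count=3), since size = 8, weight = 14.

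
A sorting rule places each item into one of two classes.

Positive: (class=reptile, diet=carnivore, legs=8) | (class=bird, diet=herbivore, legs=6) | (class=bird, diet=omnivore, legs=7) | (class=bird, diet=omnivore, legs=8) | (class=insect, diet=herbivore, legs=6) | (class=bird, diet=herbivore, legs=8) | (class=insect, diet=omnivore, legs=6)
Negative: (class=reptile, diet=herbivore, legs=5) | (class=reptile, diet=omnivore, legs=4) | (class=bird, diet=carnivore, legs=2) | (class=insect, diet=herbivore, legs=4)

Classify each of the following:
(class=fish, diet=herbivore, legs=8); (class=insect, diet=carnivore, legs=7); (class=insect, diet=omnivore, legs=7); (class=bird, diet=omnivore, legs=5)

Positive, Positive, Positive, Negative

One predicate separates the groups cleanly: legs ≥ 6.
(class=fish, diet=herbivore, legs=8): legs = 8 — satisfies this, so Positive. (class=insect, diet=carnivore, legs=7): legs = 7 — satisfies this, so Positive. (class=insect, diet=omnivore, legs=7): legs = 7 — satisfies this, so Positive. (class=bird, diet=omnivore, legs=5): legs = 5 — does not satisfy this, so Negative.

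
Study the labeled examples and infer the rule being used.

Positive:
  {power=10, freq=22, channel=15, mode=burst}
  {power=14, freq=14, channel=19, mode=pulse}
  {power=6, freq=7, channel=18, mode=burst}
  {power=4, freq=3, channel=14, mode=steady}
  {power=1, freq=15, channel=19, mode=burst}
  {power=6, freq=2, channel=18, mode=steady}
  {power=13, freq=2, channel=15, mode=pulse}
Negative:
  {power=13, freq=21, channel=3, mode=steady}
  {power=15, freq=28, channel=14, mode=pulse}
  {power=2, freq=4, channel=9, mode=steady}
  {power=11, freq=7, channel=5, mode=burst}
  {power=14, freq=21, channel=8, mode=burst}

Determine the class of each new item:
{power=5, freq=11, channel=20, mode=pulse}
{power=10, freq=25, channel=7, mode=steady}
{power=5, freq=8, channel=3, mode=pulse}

All 'Positive' examples share one property — freq ≤ 22 AND channel ≥ 14 — and every 'Negative' example lacks it.
Positive: {power=5, freq=11, channel=20, mode=pulse}, since freq = 11, channel = 20. Negative: {power=10, freq=25, channel=7, mode=steady}, since freq = 25, channel = 7. Negative: {power=5, freq=8, channel=3, mode=pulse}, since freq = 8, channel = 3.

Positive, Negative, Negative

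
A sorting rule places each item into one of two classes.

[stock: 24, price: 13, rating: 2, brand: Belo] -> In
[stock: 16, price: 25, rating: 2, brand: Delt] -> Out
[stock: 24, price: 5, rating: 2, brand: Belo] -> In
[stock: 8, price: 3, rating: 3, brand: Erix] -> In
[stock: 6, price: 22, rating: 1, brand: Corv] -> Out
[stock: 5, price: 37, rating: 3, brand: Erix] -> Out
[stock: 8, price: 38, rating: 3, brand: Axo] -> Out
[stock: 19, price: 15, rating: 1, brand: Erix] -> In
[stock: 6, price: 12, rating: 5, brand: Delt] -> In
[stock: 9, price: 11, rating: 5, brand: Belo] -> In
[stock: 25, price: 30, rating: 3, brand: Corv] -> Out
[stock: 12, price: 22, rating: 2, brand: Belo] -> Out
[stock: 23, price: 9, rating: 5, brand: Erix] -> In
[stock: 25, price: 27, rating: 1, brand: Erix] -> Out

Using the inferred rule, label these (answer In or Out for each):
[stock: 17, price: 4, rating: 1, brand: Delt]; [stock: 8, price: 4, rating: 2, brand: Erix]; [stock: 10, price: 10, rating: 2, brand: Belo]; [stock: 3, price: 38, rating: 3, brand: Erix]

The common property of the 'In' items is: price ≤ 15. No 'Out' item has it.
[stock: 17, price: 4, rating: 1, brand: Delt]: In (price = 4).
[stock: 8, price: 4, rating: 2, brand: Erix]: In (price = 4).
[stock: 10, price: 10, rating: 2, brand: Belo]: In (price = 10).
[stock: 3, price: 38, rating: 3, brand: Erix]: Out (price = 38).

In, In, In, Out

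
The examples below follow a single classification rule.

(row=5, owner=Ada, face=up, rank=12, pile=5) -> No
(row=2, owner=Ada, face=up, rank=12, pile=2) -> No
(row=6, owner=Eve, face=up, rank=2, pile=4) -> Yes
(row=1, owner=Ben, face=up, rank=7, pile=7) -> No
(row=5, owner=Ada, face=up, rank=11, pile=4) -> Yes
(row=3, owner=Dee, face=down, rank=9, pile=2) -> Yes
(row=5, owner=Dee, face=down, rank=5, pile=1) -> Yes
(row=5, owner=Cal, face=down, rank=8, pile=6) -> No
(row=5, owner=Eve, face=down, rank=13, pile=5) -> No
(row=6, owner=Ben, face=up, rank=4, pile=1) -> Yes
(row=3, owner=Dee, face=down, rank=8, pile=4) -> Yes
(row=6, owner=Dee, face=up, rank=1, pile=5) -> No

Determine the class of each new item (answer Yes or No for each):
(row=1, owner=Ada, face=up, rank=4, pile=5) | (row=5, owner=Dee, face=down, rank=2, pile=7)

Every 'Yes' example satisfies: pile ≤ 4 AND row ≥ 3. None of the 'No' examples do.
(row=1, owner=Ada, face=up, rank=4, pile=5) → pile = 5, row = 1 → No. (row=5, owner=Dee, face=down, rank=2, pile=7) → pile = 7, row = 5 → No.

No, No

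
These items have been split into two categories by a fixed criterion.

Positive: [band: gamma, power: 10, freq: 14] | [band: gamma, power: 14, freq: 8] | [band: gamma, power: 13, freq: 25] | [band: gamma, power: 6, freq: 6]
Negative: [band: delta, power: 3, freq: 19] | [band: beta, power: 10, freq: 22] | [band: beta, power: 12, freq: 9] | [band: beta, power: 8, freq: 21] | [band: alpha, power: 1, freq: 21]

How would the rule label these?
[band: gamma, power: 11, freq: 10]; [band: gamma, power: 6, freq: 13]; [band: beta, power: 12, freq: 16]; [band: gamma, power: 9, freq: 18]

Positive, Positive, Negative, Positive

All 'Positive' examples share one property — band is gamma — and every 'Negative' example lacks it.
Positive: [band: gamma, power: 11, freq: 10], since band is gamma. Positive: [band: gamma, power: 6, freq: 13], since band is gamma. Negative: [band: beta, power: 12, freq: 16], since band is beta. Positive: [band: gamma, power: 9, freq: 18], since band is gamma.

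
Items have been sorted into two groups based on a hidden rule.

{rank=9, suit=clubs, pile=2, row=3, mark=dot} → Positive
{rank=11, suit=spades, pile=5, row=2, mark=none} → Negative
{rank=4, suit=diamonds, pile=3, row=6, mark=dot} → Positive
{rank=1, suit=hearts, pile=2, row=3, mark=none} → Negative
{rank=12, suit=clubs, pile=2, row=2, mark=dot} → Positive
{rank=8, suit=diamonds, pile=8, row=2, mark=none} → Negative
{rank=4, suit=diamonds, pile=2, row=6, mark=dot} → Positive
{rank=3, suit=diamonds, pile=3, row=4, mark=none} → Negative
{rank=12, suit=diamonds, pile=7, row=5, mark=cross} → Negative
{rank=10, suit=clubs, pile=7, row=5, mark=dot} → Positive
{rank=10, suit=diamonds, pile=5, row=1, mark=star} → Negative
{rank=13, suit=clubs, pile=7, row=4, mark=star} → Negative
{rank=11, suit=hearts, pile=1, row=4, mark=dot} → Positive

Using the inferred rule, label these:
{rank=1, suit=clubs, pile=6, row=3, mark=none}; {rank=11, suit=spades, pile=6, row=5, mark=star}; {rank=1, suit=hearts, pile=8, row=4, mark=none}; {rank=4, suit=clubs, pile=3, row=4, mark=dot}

Negative, Negative, Negative, Positive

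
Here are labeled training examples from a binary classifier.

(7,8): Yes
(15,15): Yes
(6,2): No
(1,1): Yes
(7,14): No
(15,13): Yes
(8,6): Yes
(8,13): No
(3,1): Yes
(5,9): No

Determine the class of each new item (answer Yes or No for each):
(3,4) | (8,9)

Yes, Yes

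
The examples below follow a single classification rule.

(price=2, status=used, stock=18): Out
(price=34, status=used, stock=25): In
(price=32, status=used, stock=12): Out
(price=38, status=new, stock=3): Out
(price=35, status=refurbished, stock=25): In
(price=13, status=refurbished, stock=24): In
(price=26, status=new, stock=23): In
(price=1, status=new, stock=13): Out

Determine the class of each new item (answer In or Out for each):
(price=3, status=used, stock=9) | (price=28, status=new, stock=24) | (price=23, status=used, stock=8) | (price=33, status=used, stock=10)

Out, In, Out, Out

The classifier is using: stock ≥ 23.
Out: (price=3, status=used, stock=9), since stock = 9. In: (price=28, status=new, stock=24), since stock = 24. Out: (price=23, status=used, stock=8), since stock = 8. Out: (price=33, status=used, stock=10), since stock = 10.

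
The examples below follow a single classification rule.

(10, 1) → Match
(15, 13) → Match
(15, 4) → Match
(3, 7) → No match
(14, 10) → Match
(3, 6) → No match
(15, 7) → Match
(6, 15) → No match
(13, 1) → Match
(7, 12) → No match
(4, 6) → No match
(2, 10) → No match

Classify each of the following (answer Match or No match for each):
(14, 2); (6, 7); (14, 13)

Match, No match, Match

The common property of the 'Match' items is: first > second. No 'No match' item has it.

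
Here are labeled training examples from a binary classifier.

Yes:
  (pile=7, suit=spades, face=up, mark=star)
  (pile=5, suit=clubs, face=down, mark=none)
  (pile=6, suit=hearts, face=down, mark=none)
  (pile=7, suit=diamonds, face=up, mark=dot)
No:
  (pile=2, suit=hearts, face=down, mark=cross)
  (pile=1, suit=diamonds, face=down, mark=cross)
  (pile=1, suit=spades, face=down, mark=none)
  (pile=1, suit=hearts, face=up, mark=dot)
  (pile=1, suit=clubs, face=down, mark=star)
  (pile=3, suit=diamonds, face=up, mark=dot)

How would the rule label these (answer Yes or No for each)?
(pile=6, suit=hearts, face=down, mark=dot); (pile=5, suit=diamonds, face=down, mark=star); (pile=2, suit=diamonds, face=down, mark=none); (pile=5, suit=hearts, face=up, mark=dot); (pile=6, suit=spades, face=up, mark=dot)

Yes, Yes, No, Yes, Yes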